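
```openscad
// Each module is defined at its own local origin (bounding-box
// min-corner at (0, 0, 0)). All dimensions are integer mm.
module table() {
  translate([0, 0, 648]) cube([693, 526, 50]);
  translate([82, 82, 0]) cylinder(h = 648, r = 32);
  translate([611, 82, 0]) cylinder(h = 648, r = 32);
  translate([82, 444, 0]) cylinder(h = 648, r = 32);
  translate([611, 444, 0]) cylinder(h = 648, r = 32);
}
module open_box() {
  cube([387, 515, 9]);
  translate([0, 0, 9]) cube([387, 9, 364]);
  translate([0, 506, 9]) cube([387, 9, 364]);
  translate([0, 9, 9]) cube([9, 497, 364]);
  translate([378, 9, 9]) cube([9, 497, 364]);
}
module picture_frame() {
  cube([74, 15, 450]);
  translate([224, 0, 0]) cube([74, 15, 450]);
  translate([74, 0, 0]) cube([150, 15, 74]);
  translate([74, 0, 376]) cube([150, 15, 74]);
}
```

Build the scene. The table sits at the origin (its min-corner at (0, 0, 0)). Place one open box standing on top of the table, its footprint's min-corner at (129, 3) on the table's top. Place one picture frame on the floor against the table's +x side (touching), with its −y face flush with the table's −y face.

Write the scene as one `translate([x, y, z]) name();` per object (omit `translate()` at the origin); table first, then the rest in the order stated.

table();
translate([129, 3, 698]) open_box();
translate([693, 0, 0]) picture_frame();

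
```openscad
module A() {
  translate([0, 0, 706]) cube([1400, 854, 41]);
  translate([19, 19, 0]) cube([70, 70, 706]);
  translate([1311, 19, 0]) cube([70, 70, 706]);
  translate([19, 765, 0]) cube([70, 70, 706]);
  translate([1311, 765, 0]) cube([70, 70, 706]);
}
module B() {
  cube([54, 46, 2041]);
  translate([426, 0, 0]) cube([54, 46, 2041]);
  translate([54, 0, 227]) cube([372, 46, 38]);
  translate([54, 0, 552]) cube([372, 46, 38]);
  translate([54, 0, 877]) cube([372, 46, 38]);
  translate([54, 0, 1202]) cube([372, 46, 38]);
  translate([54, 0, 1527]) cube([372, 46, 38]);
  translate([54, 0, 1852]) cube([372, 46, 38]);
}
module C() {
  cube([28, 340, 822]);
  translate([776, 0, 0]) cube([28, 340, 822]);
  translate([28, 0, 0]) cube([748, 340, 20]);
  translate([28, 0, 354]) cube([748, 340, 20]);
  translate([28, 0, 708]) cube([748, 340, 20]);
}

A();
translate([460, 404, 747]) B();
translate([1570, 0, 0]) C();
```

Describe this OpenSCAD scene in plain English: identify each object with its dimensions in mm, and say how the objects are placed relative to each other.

A is a rectangular dining table. The top is 1400×854×41 mm with its upper surface at z = 747 mm. It stands on four 70×70 mm square legs, each inset 19 mm from the nearest pair of top edges, running from the floor to the underside of the top.

B is a straight ladder. Two 54×46 mm vertical rails, 2041 mm tall, stand 480 mm apart (outside-to-outside) with their front faces coplanar on the −y side. 6 rungs, each 46 mm deep and 38 mm tall, span between the inner faces of the rails, front faces flush with the rails. The lowest rung's underside is at z = 227 mm and rungs are spaced 325 mm apart (underside to underside).

C is an open bookshelf. Two side panels, each 28 mm thick, 340 mm deep and 822 mm tall, stand 804 mm apart (outside-to-outside). Between them sit 3 shelves, each 20 mm thick and 340 mm deep, spanning the full gap between the sides. The bottom shelf rests on the floor (its underside at z = 0) and the clear gap between one shelf's top and the next shelf's underside is 334 mm.

The ladder is on top of the table, centred. The bookshelf is on the floor beside the table on its +x side.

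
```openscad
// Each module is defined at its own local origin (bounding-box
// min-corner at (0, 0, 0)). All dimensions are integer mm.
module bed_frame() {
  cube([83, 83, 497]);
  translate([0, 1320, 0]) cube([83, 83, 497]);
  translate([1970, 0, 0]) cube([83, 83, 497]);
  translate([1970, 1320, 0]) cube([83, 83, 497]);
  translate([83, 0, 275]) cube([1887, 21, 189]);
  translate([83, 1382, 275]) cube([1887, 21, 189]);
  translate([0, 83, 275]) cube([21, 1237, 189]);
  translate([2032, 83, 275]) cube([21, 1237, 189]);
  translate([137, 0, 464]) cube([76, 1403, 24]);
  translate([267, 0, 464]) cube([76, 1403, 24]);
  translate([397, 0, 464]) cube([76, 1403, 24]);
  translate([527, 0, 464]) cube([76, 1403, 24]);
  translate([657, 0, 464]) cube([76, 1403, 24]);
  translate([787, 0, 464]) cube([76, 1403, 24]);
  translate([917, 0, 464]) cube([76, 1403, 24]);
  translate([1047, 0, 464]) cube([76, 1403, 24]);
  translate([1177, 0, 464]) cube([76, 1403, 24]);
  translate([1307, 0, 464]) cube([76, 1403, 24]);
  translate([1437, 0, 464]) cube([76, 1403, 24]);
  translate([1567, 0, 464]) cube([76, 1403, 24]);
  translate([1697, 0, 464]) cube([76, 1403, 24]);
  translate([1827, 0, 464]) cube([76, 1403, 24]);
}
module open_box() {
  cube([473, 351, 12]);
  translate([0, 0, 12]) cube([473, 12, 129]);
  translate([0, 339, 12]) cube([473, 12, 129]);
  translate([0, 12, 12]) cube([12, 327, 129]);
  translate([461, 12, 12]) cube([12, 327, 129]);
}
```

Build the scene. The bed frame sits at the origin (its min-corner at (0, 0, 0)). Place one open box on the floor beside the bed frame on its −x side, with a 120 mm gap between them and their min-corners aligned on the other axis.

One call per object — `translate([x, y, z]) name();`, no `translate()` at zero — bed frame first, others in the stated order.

bed_frame();
translate([-593, 0, 0]) open_box();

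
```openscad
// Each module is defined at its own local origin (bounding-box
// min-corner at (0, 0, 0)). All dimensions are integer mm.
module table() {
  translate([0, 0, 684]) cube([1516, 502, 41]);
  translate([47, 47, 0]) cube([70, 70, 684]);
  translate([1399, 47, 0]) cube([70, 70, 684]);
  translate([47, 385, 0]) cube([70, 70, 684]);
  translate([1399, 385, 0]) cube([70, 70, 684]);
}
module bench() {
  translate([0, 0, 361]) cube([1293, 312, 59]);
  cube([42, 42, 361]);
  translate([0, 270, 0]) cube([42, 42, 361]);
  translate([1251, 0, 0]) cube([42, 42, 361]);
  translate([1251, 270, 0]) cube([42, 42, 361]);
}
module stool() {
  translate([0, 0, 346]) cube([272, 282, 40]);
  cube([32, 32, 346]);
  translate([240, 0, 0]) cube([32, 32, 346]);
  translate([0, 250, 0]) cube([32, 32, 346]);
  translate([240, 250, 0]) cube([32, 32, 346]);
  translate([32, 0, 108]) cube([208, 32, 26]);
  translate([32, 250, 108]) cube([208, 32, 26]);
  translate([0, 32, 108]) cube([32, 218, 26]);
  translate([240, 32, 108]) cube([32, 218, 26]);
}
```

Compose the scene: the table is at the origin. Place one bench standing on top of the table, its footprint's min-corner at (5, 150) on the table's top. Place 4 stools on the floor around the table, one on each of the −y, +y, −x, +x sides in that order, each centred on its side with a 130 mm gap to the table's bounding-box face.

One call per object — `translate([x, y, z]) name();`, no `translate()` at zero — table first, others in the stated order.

table();
translate([5, 150, 725]) bench();
translate([622, -412, 0]) stool();
translate([622, 632, 0]) stool();
translate([-402, 110, 0]) stool();
translate([1646, 110, 0]) stool();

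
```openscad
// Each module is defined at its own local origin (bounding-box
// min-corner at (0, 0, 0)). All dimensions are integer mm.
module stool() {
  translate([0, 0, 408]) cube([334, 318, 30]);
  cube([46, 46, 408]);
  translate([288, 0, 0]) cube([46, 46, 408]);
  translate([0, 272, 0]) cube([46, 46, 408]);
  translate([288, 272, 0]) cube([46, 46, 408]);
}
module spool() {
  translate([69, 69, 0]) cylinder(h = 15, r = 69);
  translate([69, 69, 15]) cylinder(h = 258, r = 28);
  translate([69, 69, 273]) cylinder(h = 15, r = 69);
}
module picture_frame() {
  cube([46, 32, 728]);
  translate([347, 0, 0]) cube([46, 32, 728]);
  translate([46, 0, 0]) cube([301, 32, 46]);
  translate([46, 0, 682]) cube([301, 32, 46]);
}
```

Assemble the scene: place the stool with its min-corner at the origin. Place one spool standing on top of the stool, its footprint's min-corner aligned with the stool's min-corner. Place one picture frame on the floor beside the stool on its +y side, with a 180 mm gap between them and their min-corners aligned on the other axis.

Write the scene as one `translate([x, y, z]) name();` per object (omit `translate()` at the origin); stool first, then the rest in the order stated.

stool();
translate([0, 0, 438]) spool();
translate([0, 498, 0]) picture_frame();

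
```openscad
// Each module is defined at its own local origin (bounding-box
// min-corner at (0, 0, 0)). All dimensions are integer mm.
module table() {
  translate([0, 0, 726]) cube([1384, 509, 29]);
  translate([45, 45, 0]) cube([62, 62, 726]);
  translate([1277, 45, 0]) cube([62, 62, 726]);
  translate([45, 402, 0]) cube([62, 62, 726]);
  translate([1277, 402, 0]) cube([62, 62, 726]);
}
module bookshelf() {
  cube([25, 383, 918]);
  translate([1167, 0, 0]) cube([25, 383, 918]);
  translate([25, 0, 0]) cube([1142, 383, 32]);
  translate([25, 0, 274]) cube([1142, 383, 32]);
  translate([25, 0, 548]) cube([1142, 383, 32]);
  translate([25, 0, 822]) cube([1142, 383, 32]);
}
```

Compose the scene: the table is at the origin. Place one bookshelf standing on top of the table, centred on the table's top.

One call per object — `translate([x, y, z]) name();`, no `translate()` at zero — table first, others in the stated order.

table();
translate([96, 63, 755]) bookshelf();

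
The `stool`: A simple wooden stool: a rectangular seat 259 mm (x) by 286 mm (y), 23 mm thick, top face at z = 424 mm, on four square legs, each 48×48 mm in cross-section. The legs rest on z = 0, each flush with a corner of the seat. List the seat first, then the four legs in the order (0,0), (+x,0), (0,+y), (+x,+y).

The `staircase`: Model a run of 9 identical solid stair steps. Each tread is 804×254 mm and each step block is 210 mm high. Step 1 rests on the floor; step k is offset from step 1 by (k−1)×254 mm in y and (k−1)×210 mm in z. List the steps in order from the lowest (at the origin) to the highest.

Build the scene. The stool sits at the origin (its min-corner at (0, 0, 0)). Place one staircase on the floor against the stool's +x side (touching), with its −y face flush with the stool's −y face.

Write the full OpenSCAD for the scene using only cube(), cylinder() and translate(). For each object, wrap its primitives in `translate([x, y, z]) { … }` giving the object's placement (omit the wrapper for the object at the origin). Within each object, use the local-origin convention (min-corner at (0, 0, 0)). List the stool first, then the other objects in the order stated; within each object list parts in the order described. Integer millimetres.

translate([0, 0, 401]) cube([259, 286, 23]);
cube([48, 48, 401]);
translate([211, 0, 0]) cube([48, 48, 401]);
translate([0, 238, 0]) cube([48, 48, 401]);
translate([211, 238, 0]) cube([48, 48, 401]);
translate([259, 0, 0]) {
  cube([804, 254, 210]);
  translate([0, 254, 210]) cube([804, 254, 210]);
  translate([0, 508, 420]) cube([804, 254, 210]);
  translate([0, 762, 630]) cube([804, 254, 210]);
  translate([0, 1016, 840]) cube([804, 254, 210]);
  translate([0, 1270, 1050]) cube([804, 254, 210]);
  translate([0, 1524, 1260]) cube([804, 254, 210]);
  translate([0, 1778, 1470]) cube([804, 254, 210]);
  translate([0, 2032, 1680]) cube([804, 254, 210]);
}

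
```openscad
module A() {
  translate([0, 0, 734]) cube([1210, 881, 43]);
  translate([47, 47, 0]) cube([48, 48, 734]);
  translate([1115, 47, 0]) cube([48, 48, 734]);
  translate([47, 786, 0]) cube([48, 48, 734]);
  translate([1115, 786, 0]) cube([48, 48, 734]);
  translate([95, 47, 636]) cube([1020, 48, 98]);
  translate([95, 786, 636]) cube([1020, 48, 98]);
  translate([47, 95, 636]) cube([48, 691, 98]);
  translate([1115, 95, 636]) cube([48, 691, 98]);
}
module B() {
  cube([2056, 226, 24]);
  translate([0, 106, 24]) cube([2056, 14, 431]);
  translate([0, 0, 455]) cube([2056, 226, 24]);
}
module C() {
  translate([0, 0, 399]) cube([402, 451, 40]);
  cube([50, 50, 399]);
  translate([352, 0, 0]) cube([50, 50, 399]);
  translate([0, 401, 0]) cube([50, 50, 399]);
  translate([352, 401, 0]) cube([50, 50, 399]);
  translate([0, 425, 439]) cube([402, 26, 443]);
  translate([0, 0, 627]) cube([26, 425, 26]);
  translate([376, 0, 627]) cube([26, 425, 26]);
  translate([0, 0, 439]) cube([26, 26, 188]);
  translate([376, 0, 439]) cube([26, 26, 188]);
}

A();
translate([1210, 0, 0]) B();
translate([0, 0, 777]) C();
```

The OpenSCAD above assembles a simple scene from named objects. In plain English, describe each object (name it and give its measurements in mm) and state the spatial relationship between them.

A is a rectangular dining table. The top is 1210×881×43 mm with its upper surface at z = 777 mm. It stands on four 48×48 mm square legs, each inset 47 mm from the nearest pair of top edges, running from the floor to the underside of the top. Four apron rails, 48 mm thick and 98 mm tall, run between adjacent legs with their top edges flush with the underside of the top and their outer faces flush with the legs' outer faces.

B is an I-beam lying along x, 2056 mm long. Overall section height 479 mm. Two flanges 226 mm wide (y) and 24 mm thick, one on the floor and one at the top; a web 14 mm thick runs between them, centred on the flange width.

C is a chair. The seat is a 402×451×40 mm slab with its top at z = 439 mm, on four 50×50 mm corner legs (flush with the seat edges, standing on z = 0). A flat backrest 26 mm thick, 443 mm tall, spans the full seat width and rises from the seat top along its +y edge, rear face flush with the rear of the seat. Two armrests of 26×26 mm section run along each side from the seat's front edge to the front of the backrest, top faces 214 mm above the seat top and outer faces flush with the seat's x-edges; a 26×26 mm post under the front of each armrest stands on the seat at the front corner.

The I-beam is against the table's +x side, with their −y faces flush. The chair is on top of the table.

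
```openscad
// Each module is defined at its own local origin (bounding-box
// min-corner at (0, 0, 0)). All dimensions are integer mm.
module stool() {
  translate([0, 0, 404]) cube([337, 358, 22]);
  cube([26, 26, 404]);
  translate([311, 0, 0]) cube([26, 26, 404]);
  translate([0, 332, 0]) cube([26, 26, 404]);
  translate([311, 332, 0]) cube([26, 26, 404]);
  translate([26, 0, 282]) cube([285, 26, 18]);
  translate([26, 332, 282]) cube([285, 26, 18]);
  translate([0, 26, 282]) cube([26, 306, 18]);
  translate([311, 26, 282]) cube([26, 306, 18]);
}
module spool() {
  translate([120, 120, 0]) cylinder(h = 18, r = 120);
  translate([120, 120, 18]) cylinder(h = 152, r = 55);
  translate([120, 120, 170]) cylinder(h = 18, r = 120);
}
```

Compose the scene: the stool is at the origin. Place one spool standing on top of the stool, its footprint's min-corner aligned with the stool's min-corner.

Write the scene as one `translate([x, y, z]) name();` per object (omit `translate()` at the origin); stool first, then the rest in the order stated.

stool();
translate([0, 0, 426]) spool();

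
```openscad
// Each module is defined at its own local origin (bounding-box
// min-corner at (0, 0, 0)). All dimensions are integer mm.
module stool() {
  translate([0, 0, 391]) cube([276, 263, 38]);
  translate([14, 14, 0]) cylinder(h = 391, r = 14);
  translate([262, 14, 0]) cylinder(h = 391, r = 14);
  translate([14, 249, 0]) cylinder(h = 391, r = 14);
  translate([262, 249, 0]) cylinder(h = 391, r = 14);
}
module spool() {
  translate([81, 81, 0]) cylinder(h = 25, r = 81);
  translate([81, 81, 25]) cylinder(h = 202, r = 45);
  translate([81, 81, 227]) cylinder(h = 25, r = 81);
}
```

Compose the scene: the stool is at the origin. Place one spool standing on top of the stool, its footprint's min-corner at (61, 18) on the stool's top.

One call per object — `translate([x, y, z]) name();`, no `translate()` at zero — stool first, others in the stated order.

stool();
translate([61, 18, 429]) spool();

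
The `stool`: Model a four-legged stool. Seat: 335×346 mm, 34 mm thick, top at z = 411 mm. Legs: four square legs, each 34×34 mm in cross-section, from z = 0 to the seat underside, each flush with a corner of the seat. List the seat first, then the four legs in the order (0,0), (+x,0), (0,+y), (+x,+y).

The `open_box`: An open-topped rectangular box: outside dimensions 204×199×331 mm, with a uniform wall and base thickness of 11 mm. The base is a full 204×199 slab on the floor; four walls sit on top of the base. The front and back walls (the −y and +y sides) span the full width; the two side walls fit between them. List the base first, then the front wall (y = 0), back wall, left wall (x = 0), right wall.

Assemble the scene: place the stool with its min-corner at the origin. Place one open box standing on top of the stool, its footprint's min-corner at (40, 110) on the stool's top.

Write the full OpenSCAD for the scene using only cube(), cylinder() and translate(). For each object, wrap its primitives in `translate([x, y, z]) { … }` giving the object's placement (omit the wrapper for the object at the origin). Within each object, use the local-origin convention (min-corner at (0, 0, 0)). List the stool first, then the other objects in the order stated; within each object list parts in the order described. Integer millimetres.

translate([0, 0, 377]) cube([335, 346, 34]);
cube([34, 34, 377]);
translate([301, 0, 0]) cube([34, 34, 377]);
translate([0, 312, 0]) cube([34, 34, 377]);
translate([301, 312, 0]) cube([34, 34, 377]);
translate([40, 110, 411]) {
  cube([204, 199, 11]);
  translate([0, 0, 11]) cube([204, 11, 320]);
  translate([0, 188, 11]) cube([204, 11, 320]);
  translate([0, 11, 11]) cube([11, 177, 320]);
  translate([193, 11, 11]) cube([11, 177, 320]);
}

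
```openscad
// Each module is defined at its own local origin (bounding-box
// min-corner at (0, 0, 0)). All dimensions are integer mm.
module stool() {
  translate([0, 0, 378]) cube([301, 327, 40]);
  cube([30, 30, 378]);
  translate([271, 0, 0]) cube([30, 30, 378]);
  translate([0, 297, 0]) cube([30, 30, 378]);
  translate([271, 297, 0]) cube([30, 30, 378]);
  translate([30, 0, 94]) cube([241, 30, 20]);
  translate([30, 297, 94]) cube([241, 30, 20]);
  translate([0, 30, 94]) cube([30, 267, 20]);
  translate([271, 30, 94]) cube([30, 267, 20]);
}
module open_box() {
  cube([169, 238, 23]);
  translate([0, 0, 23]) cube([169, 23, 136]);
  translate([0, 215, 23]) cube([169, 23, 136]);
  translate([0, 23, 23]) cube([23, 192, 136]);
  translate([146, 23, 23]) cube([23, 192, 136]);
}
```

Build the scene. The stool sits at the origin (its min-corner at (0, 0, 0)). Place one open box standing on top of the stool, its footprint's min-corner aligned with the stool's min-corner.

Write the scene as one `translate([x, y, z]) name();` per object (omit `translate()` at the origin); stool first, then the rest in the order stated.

stool();
translate([0, 0, 418]) open_box();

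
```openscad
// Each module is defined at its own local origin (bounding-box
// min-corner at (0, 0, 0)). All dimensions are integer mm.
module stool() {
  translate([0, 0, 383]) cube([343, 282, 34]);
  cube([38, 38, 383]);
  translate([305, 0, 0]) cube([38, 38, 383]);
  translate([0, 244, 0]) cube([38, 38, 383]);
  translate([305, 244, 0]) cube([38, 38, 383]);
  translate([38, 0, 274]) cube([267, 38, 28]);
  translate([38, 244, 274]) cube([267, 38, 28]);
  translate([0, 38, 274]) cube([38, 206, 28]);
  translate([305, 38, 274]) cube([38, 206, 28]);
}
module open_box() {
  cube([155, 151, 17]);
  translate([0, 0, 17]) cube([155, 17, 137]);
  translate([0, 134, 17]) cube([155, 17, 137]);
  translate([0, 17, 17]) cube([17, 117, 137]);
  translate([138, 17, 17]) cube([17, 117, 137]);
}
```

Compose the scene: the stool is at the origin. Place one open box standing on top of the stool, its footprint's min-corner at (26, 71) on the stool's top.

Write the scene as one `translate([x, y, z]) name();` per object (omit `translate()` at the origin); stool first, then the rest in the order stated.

stool();
translate([26, 71, 417]) open_box();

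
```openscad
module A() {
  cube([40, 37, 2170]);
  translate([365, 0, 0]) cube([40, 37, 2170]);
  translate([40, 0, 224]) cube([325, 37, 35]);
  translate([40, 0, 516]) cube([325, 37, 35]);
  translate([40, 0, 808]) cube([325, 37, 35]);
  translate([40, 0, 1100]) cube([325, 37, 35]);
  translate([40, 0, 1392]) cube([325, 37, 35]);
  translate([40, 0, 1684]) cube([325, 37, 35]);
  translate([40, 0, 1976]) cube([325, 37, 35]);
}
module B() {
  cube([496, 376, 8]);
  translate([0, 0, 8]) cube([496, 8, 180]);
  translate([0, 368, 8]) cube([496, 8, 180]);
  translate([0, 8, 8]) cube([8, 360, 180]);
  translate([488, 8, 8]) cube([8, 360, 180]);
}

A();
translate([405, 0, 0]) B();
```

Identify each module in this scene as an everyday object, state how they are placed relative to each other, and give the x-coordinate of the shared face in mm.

The ladder's +x face and the open box's −x face are both at x = 405 mm.

A is a ladder. B is an open box. The open box is against the ladder's +x side, with their −y faces flush. The x-coordinate of the shared face is 405 mm.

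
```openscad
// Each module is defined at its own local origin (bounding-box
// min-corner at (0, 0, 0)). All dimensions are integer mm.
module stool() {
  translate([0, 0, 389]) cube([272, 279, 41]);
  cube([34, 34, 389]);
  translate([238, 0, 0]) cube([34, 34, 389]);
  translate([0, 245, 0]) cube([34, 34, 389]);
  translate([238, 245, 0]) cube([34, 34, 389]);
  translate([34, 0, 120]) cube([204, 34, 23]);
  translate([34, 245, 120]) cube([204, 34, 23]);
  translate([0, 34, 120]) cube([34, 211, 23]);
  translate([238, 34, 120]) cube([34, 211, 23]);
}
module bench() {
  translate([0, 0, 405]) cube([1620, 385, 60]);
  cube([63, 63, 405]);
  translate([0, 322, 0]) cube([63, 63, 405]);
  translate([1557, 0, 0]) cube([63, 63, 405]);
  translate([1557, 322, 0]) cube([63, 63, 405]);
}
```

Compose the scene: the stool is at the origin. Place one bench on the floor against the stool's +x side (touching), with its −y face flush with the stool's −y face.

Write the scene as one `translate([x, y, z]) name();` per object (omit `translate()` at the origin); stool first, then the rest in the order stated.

stool();
translate([272, 0, 0]) bench();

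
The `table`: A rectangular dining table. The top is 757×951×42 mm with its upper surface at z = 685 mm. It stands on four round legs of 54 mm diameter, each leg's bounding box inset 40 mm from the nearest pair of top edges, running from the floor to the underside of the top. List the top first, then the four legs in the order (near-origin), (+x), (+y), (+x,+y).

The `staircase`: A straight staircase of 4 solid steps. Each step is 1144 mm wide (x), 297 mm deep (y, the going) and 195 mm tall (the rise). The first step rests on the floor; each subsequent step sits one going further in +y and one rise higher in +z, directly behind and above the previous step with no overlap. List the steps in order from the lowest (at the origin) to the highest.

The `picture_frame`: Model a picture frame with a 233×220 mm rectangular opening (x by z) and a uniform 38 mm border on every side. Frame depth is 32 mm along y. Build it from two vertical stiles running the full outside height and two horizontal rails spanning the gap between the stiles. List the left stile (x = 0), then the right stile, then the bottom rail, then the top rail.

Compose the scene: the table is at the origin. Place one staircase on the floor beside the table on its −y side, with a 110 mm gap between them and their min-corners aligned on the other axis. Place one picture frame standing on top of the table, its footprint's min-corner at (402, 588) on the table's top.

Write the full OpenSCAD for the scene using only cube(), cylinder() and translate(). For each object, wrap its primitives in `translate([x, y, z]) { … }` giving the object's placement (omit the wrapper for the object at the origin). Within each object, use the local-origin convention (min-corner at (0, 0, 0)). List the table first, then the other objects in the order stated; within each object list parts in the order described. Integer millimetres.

translate([0, 0, 643]) cube([757, 951, 42]);
translate([67, 67, 0]) cylinder(h = 643, r = 27);
translate([690, 67, 0]) cylinder(h = 643, r = 27);
translate([67, 884, 0]) cylinder(h = 643, r = 27);
translate([690, 884, 0]) cylinder(h = 643, r = 27);
translate([0, -1298, 0]) {
  cube([1144, 297, 195]);
  translate([0, 297, 195]) cube([1144, 297, 195]);
  translate([0, 594, 390]) cube([1144, 297, 195]);
  translate([0, 891, 585]) cube([1144, 297, 195]);
}
translate([402, 588, 685]) {
  cube([38, 32, 296]);
  translate([271, 0, 0]) cube([38, 32, 296]);
  translate([38, 0, 0]) cube([233, 32, 38]);
  translate([38, 0, 258]) cube([233, 32, 38]);
}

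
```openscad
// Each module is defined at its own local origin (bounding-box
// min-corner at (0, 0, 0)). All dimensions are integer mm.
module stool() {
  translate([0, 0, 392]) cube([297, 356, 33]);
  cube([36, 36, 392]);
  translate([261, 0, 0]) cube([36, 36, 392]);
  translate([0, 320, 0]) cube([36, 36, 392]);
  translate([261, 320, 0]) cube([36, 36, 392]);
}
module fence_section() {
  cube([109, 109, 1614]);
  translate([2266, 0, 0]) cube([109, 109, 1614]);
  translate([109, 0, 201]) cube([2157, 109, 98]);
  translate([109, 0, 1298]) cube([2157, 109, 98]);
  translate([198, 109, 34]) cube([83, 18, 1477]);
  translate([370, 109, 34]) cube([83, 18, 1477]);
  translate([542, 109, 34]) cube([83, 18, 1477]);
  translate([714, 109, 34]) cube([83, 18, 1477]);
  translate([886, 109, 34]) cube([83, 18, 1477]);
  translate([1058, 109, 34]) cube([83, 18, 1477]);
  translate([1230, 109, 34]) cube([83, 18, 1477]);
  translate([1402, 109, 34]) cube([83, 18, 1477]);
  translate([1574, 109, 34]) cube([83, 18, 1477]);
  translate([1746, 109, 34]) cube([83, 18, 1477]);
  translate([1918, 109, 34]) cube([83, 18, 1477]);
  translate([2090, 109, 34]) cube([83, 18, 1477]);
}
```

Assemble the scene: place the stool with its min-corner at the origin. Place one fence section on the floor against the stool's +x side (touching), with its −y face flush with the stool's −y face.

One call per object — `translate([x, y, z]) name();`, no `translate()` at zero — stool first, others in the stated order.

stool();
translate([297, 0, 0]) fence_section();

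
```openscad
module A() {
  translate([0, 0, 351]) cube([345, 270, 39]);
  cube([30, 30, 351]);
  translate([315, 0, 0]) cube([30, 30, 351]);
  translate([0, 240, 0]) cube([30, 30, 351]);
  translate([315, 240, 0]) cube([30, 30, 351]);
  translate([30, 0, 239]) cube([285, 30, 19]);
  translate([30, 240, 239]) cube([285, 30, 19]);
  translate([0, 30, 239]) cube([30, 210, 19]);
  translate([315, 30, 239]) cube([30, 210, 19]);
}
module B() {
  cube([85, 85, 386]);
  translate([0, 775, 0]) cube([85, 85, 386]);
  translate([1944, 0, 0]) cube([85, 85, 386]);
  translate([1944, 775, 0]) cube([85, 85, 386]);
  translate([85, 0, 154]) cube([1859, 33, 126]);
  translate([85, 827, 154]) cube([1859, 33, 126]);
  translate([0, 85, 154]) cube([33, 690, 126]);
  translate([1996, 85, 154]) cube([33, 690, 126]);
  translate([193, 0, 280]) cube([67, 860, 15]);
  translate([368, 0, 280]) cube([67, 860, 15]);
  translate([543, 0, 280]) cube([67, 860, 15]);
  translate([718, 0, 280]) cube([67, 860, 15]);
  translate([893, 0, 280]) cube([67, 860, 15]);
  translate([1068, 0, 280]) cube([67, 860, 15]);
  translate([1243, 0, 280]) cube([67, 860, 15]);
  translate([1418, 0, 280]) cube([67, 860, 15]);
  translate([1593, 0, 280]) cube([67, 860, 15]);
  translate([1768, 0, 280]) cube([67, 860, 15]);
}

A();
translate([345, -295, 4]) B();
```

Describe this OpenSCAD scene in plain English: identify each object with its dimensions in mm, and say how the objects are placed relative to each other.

A is a four-legged stool. The seat is a 345×270×39 mm slab whose top surface is at z = 390 mm; four square legs, each 30×30 mm in cross-section, run from the floor (z = 0) to the underside of the seat, each flush with a corner of the seat. Four stretchers, 30 mm wide and 19 mm tall, connect adjacent legs with their undersides at z = 239 mm, each running between the inner faces of the legs it joins and aligned with the legs' outer faces on the other axis.

B is a bed frame 2029 mm long (x) by 860 mm wide (y). Four 85×85 mm corner posts, 386 mm tall, at the corners of the footprint. Four rails of 33 mm thickness and 126 mm height run between adjacent posts with their undersides at z = 154 mm, their outer faces flush with the outside of the frame (the two x-running rails run between the posts' inner faces; the two y-running rails run between the posts' inner faces). 10 slats, each 67 mm wide (x) and 15 mm thick, lie across the top of the two x-running rails, running the full 860 mm width of the frame in y; the slats are evenly spaced along x between the inner faces of the end posts with equal gaps (rounded down to the nearest mm) at the −x end and between each pair — any rounding remainder accumulates at the +x end.

The bed frame is beside the stool with their tops flush at z = 390.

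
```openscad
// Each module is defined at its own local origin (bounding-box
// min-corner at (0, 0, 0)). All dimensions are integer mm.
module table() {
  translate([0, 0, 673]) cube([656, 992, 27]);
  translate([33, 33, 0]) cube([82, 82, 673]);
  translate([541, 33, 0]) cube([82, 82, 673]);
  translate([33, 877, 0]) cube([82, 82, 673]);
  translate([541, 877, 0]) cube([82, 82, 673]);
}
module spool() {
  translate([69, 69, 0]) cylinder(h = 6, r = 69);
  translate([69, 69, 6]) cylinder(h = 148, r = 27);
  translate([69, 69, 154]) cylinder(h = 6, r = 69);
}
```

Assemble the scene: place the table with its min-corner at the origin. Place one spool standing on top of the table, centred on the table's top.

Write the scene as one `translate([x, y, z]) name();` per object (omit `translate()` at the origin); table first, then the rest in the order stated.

table();
translate([259, 427, 700]) spool();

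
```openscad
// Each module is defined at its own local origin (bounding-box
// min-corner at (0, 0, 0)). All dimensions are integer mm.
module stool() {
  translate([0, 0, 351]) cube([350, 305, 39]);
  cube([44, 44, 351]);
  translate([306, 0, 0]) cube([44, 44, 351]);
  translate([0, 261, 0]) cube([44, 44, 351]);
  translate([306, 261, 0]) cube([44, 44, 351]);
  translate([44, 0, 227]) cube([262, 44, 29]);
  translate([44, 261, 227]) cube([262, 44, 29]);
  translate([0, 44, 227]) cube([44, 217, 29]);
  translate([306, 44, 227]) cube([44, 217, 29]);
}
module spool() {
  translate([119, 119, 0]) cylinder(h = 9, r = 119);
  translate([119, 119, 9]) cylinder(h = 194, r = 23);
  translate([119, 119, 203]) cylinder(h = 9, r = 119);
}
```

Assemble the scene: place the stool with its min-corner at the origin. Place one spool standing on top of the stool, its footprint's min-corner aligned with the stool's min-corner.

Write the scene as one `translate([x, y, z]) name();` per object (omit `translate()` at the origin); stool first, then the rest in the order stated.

stool();
translate([0, 0, 390]) spool();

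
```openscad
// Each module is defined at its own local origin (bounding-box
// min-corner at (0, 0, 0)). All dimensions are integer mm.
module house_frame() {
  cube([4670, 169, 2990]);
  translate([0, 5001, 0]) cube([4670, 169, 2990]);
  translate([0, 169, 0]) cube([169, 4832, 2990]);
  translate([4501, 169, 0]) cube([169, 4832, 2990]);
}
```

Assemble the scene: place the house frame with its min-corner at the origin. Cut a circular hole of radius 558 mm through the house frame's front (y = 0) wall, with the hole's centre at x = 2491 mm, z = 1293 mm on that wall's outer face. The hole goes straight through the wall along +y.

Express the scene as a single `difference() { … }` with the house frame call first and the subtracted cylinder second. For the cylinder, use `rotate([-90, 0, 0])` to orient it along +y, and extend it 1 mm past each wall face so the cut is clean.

difference() {
  house_frame();
  translate([2491, -1, 1293]) rotate([-90, 0, 0]) cylinder(h = 171, r = 558);
}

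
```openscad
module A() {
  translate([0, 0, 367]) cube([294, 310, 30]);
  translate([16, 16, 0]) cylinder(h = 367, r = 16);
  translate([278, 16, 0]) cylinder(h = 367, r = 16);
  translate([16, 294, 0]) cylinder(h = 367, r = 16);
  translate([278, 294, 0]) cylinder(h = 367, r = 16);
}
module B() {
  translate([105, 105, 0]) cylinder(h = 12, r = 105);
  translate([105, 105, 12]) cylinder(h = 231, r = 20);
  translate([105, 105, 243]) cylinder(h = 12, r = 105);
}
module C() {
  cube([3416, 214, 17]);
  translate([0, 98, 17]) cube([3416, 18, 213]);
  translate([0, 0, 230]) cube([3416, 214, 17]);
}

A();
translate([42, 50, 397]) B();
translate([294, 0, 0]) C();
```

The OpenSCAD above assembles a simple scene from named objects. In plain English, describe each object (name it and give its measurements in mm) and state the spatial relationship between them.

A is a simple wooden stool: a rectangular seat 294 mm (x) by 310 mm (y), 30 mm thick, top face at z = 397 mm, on four round legs, each 32 mm in diameter. The legs rest on z = 0, each leg's axis is inset half a diameter from the nearest pair of seat edges (so the leg's bounding box is flush with the corner).

B is a spool: two coaxial disc flanges of radius 105 mm and thickness 12 mm, joined by a core cylinder of radius 20 mm and height 231 mm. The lower flange rests on z = 0 and the three cylinders share a vertical axis.

C is an I-beam lying along x, 3416 mm long. Overall section height 247 mm. Two flanges 214 mm wide (y) and 17 mm thick, one on the floor and one at the top; a web 18 mm thick runs between them, centred on the flange width.

The spool is on top of the stool, centred. The I-beam is against the stool's +x side, with their −y faces flush.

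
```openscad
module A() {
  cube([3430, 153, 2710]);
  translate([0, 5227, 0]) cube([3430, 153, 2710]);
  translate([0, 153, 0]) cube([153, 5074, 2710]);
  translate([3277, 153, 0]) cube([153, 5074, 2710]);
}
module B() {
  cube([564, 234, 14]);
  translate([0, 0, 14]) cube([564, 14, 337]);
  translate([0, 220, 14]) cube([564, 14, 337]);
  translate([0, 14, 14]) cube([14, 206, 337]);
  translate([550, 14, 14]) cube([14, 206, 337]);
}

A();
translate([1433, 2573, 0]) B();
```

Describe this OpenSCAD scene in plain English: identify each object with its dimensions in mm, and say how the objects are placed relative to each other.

A is a box-shaped house frame (walls only): outside footprint 3430×5380 mm, wall height 2710 mm, wall thickness 153 mm. The two y-facing walls run the full x-width; the two x-facing walls fit between the inner faces of the y-facing walls.

B is an open storage box with external size 564×234×351 mm and wall thickness 14 mm (the base is also 14 mm thick). The base covers the whole footprint; the four walls stand on the base, with the y-facing walls full-width and the x-facing walls fitting between their inner faces.

The open box sits inside the house frame, centred.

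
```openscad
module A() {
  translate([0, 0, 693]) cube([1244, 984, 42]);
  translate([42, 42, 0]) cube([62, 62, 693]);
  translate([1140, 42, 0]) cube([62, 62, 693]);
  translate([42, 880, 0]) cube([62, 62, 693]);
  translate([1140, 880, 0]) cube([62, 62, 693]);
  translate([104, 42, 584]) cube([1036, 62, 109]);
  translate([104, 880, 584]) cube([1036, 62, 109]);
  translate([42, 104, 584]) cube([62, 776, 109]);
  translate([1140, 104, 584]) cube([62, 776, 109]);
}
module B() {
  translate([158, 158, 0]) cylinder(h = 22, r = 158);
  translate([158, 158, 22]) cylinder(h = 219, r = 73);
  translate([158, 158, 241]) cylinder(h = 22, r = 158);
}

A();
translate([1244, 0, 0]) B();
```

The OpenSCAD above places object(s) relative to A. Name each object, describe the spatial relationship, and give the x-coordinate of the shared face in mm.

The table's +x face and the spool's −x face are both at x = 1244 mm.

A is a table. B is a spool. The spool is against the table's +x side, with their −y faces flush. The x-coordinate of the shared face is 1244 mm.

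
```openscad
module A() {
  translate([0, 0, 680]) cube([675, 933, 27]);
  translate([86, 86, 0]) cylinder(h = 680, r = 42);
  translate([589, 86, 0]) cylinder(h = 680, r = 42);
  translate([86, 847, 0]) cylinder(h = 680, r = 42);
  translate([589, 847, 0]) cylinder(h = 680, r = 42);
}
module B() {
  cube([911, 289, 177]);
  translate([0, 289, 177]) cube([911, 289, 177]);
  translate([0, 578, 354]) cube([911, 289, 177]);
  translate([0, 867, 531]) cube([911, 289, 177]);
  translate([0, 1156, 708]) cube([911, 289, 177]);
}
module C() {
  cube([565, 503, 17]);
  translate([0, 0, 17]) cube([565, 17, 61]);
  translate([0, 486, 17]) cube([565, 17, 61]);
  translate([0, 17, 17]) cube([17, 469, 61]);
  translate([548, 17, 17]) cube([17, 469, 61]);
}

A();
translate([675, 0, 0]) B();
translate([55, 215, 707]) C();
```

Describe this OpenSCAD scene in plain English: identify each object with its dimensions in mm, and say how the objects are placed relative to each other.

A is a table: top 675 mm (x) × 933 mm (y), 27 mm thick, upper face at z = 707 mm, on four round legs of 84 mm diameter, each leg's bounding box inset 44 mm from the nearest pair of top edges, running from z = 0 to the bottom of the top.

B is a straight staircase of 5 solid steps. Each step is 911 mm wide (x), 289 mm deep (y, the going) and 177 mm tall (the rise). The first step rests on the floor; each subsequent step sits one going further in +y and one rise higher in +z, directly behind and above the previous step with no overlap.

C is an open-topped rectangular box: outside dimensions 565×503×78 mm, with a uniform wall and base thickness of 17 mm. The base is a full 565×503 slab on the floor; four walls sit on top of the base. The front and back walls (the −y and +y sides) span the full width; the two side walls fit between them.

The staircase is against the table's +x side, with their −y faces flush. The open box is on top of the table, centred.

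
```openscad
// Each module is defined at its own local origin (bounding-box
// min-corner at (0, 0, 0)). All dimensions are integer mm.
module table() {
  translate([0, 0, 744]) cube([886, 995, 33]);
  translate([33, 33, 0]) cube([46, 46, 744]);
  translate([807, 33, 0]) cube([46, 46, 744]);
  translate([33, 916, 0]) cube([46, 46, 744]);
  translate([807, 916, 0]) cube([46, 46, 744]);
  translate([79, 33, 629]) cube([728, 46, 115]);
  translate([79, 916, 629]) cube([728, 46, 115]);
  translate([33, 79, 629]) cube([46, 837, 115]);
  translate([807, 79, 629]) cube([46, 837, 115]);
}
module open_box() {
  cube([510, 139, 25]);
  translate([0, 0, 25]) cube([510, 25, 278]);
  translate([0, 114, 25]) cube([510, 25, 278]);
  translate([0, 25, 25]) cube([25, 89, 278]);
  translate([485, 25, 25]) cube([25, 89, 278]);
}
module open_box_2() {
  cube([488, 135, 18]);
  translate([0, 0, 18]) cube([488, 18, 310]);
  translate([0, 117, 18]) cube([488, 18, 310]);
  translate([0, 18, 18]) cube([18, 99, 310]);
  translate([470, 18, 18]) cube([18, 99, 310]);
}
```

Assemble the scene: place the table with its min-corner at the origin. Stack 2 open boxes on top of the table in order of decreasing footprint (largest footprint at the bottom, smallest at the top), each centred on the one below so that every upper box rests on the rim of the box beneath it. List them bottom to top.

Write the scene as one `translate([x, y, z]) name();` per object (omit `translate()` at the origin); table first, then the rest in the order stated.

table();
translate([188, 428, 777]) open_box();
translate([199, 430, 1080]) open_box_2();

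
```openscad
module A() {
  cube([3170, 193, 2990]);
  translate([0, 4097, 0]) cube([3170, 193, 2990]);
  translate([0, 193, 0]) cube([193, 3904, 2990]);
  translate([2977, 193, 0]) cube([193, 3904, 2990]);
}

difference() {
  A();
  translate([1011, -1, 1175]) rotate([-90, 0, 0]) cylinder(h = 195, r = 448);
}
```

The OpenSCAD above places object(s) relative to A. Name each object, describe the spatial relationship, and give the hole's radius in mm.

The subtracted cylinder has r = 448 mm.

A is a house frame. The house frame has a circular hole through its front wall. The hole's radius is 448 mm.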